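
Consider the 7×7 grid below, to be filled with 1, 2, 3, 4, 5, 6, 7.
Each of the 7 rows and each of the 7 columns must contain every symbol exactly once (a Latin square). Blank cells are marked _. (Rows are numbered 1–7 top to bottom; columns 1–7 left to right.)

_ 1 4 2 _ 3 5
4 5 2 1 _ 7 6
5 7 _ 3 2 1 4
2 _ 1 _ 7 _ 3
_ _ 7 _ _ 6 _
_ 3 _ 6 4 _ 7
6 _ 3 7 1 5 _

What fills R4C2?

Row 1, column 1: row 1 has {1, 2, 3, 4, 5} and column 1 has {2, 4, 5, 6}, leaving only 7.
Row 1, column 5: row 1 has {1, 2, 3, 4, 5, 7} and column 5 has {1, 2, 4, 7}, leaving only 6.
Row 2, column 5: row 2 has {1, 2, 4, 5, 6, 7} and column 5 has {1, 2, 4, 6, 7}, leaving only 3.
Row 3, column 3: row 3 has {1, 2, 3, 4, 5, 7} and column 3 has {1, 2, 3, 4, 7}, leaving only 6.
Row 4, column 6: row 4 has {1, 2, 3, 7} and column 6 has {1, 3, 5, 6, 7}, leaving only 4.
Row 4 already has {1, 2, 3, 4, 7} and column 2 already has {1, 3, 5, 7}, so row 4, column 2 must be 6.

6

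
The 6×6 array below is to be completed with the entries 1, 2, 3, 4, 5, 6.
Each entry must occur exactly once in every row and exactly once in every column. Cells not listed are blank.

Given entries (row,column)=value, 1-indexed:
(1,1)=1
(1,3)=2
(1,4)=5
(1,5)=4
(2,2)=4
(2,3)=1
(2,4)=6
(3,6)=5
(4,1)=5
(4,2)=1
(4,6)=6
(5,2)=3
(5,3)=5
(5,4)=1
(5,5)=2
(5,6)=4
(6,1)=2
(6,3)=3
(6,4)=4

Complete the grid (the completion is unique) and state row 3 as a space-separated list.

4 2 6 3 1 5

Row 1, column 2: row 1 has {1, 2, 4, 5} and column 2 has {1, 3, 4}, leaving only 6.
Row 3, column 2: row 3 has {5} and column 2 has {1, 3, 4, 6}, leaving only 2.
Row 3, column 4: row 3 has {2, 5} and column 4 has {1, 4, 5, 6}, leaving only 3.
Row 1, column 6: row 1 has {1, 2, 4, 5, 6} and column 6 has {4, 5, 6}, leaving only 3.
Row 2, column 1: row 2 has {1, 4, 6} and column 1 has {1, 2, 5}, leaving only 3.
Row 2, column 5: row 2 has {1, 3, 4, 6} and column 5 has {2, 4}, leaving only 5.
Row 2, column 6: row 2 has {1, 3, 4, 5, 6} and column 6 has {3, 4, 5, 6}, leaving only 2.
Row 4, column 3: row 4 has {1, 5, 6} and column 3 has {1, 2, 3, 5}, leaving only 4.
Row 3, column 3: row 3 has {2, 3, 5} and column 3 has {1, 2, 3, 4, 5}, leaving only 6.
Row 3, column 1: row 3 has {2, 3, 5, 6} and column 1 has {1, 2, 3, 5}, leaving only 4.
Row 3, column 5: row 3 has {2, 3, 4, 5, 6} and column 5 has {2, 4, 5}, leaving only 1.
So row 3 reads: 4 2 6 3 1 5.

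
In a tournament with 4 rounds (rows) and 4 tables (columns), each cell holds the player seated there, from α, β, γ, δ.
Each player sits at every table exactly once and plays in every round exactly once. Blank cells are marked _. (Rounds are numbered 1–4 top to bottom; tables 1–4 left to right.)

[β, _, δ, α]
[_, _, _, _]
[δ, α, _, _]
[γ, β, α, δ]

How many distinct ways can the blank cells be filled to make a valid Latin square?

Round 1, table 2: eliminating its round and table leaves {γ}.
Round 2, table 1: eliminating its round and table leaves {α}.
Round 2, table 2: eliminating its round and table leaves {γ, δ}.
Round 2, table 3: eliminating its round and table leaves {β, γ}.
Round 2, table 4: eliminating its round and table leaves {β, γ}.
Round 3, table 3: eliminating its round and table leaves {β, γ}.
Round 3, table 4: eliminating its round and table leaves {β, γ}.
Enumerating the assignments across these blanks that avoid any round or table repeat gives 2 completions.

2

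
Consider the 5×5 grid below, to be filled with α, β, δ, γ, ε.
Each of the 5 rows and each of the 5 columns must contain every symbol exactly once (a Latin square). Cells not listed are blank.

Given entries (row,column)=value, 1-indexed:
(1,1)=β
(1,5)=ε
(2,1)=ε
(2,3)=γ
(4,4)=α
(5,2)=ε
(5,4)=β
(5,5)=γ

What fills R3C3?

β

Row 2, column 4: row 2 has {γ, ε} and column 4 has {α, β}, leaving only δ.
Row 1, column 4: row 1 has {β, ε} and column 4 has {α, β, δ}, leaving only γ.
Row 3, column 4: row 3 has {} and column 4 has {α, β, δ, γ}, leaving only ε.
Row 3, column 3 is narrowed to {α, β, δ}.
If it were α, then row 5, column 3 would be left with no valid symbol.
If it were δ, then row 5, column 3 would be left with no valid symbol.
So row 3, column 3 must be β.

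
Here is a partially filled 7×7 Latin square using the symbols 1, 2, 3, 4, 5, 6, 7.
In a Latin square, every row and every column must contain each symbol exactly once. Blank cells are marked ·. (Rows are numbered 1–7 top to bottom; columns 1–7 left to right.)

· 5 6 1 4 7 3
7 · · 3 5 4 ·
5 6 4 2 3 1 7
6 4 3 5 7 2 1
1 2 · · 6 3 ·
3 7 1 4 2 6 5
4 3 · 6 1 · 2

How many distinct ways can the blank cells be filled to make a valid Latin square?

Row 1, column 1: eliminating its row and column leaves {2}.
Row 2, column 2: eliminating its row and column leaves {1}.
Row 2, column 3: eliminating its row and column leaves {2}.
Row 2, column 7: eliminating its row and column leaves {6}.
Row 5, column 3: eliminating its row and column leaves {5, 7}.
Row 5, column 4: eliminating its row and column leaves {7}.
Row 5, column 7: eliminating its row and column leaves {4}.
Row 7, column 3: eliminating its row and column leaves {5, 7}.
Row 7, column 6: eliminating its row and column leaves {5}.
Only one assignment across all blanks avoids any row or column repeat, giving 1 completion.

1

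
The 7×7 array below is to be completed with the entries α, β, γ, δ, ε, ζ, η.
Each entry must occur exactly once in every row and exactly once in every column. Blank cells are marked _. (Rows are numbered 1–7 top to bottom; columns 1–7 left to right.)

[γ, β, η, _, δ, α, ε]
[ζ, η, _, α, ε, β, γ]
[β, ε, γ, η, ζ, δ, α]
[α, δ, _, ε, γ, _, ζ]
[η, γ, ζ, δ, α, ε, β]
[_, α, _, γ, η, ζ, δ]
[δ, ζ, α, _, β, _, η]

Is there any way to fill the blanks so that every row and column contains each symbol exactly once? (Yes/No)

Row 7, column 4: row 7 together with column 4 already contain {α, β, γ, δ, ε, ζ, η} — every symbol — so nothing can go there. The grid has no valid completion.

No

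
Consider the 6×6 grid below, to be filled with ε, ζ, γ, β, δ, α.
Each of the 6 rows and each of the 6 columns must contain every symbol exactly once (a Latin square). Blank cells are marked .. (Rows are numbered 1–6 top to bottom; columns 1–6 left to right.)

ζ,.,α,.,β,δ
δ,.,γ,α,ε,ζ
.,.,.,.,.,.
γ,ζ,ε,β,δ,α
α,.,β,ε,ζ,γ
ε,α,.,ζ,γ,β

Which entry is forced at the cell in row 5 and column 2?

δ

Row 5 already has {ε, ζ, γ, β, α} and column 2 already has {ζ, α}, so row 5, column 2 must be δ.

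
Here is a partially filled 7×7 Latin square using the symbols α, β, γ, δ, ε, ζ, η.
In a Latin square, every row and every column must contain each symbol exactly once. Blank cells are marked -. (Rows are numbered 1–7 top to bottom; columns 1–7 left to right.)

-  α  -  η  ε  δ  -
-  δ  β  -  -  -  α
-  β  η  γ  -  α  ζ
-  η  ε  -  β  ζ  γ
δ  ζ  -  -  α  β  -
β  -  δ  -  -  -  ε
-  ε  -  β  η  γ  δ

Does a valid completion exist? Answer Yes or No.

No row or column among the givens repeats a symbol, and propagating forced cells runs into no contradiction.
One valid completion exists (for instance, γ α ζ η ε δ β / η δ β ζ γ ε α / ε β η γ δ α ζ / α η ε δ β ζ γ / δ ζ γ ε α β η / β γ δ α ζ η ε / ζ ε α β η γ δ).

Yes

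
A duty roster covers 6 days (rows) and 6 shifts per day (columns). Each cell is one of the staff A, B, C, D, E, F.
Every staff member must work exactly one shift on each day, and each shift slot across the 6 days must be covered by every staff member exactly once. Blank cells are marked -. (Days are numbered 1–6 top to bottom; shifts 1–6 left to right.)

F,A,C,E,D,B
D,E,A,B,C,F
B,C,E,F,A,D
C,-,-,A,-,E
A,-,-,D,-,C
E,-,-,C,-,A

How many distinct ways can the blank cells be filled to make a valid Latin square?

Day 4, shift 2: eliminating its day and shift leaves {B, D, F}.
Day 4, shift 3: eliminating its day and shift leaves {B, D, F}.
Day 4, shift 5: eliminating its day and shift leaves {B, F}.
Day 5, shift 2: eliminating its day and shift leaves {B, F}.
Day 5, shift 3: eliminating its day and shift leaves {B, F}.
Day 5, shift 5: eliminating its day and shift leaves {B, E, F}.
Day 6, shift 2: eliminating its day and shift leaves {B, D, F}.
Day 6, shift 3: eliminating its day and shift leaves {B, D, F}.
Day 6, shift 5: eliminating its day and shift leaves {B, F}.
Enumerating the assignments across these blanks that avoid any day or shift repeat gives 4 completions.

4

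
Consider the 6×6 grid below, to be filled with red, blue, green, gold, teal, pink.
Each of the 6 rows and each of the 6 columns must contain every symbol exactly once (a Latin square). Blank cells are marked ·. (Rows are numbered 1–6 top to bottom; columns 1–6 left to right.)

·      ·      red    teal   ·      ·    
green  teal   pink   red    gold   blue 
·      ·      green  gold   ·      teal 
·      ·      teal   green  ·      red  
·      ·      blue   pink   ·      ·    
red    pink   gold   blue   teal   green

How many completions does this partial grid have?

Row 1, column 1: eliminating its row and column leaves {blue, gold, pink}.
Row 1, column 2: eliminating its row and column leaves {blue, green, gold}.
Row 1, column 5: eliminating its row and column leaves {blue, green, pink}.
Row 1, column 6: eliminating its row and column leaves {gold, pink}.
Row 3, column 1: eliminating its row and column leaves {blue, pink}.
Row 3, column 2: eliminating its row and column leaves {red, blue}.
Row 3, column 5: eliminating its row and column leaves {red, blue, pink}.
Row 4, column 1: eliminating its row and column leaves {blue, gold, pink}.
Row 4, column 2: eliminating its row and column leaves {blue, gold}.
Row 4, column 5: eliminating its row and column leaves {blue, pink}.
Row 5, column 1: eliminating its row and column leaves {gold, teal}.
Row 5, column 2: eliminating its row and column leaves {red, green, gold}.
Row 5, column 5: eliminating its row and column leaves {red, green}.
Row 5, column 6: eliminating its row and column leaves {gold}.
Enumerating the assignments across these blanks that avoid any row or column repeat gives 4 completions.

4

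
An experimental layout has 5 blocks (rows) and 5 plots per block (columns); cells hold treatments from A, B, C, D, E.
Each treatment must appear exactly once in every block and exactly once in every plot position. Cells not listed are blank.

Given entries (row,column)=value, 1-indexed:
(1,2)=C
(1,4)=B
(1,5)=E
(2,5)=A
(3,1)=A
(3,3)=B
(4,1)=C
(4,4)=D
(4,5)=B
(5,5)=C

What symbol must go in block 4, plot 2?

Block 1, plot 1: block 1 has {B, C, E} and plot 1 has {A, C}, leaving only D.
Block 1, plot 3: block 1 has {B, C, D, E} and plot 3 has {B}, leaving only A.
Block 3, plot 5: block 3 has {A, B} and plot 5 has {A, B, C, E}, leaving only D.
Block 3, plot 2: block 3 has {A, B, D} and plot 2 has {C}, leaving only E.
Block 4 already has {B, C, D} and plot 2 already has {C, E}, so block 4, plot 2 must be A.

A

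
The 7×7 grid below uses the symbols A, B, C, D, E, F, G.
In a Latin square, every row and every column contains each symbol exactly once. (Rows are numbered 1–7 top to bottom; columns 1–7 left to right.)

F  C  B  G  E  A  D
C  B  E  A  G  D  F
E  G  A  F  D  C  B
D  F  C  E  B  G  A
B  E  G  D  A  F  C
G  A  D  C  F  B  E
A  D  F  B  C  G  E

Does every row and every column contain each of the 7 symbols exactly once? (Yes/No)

No

Every row is a permutation, but column 7 contains E twice (at rows 6 and 7).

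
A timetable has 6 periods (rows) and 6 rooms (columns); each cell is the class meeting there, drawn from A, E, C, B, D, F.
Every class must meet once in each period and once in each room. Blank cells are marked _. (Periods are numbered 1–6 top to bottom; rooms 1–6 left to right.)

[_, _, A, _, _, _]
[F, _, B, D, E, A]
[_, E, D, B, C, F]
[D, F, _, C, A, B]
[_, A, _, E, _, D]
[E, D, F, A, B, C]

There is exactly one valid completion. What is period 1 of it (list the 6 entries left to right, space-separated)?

C B A F D E

Period 1, room 4: period 1 has {A} and room 4 has {A, E, C, B, D}, leaving only F.
Period 1, room 5: period 1 has {A, F} and room 5 has {A, E, C, B}, leaving only D.
Period 1, room 6: period 1 has {A, D, F} and room 6 has {A, C, B, D, F}, leaving only E.
Period 2, room 2: period 2 has {A, E, B, D, F} and room 2 has {A, E, D, F}, leaving only C.
Period 1, room 2: period 1 has {A, E, D, F} and room 2 has {A, E, C, D, F}, leaving only B.
Period 1, room 1: period 1 has {A, E, B, D, F} and room 1 has {E, D, F}, leaving only C.
So period 1 reads: C B A F D E.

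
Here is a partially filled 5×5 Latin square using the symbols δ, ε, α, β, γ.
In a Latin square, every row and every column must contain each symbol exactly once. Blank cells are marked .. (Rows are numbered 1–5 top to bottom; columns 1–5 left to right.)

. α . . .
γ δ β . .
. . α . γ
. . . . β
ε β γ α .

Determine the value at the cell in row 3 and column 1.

Row 2, column 4: row 2 has {δ, β, γ} and column 4 has {α}, leaving only ε.
Row 2, column 5: row 2 has {δ, ε, β, γ} and column 5 has {β, γ}, leaving only α.
Row 3, column 2: row 3 has {α, γ} and column 2 has {δ, α, β}, leaving only ε.
Row 4, column 2: row 4 has {β} and column 2 has {δ, ε, α, β}, leaving only γ.
Row 4, column 4: row 4 has {β, γ} and column 4 has {ε, α}, leaving only δ.
Row 3, column 4: row 3 has {ε, α, γ} and column 4 has {δ, ε, α}, leaving only β.
Row 3 already has {ε, α, β, γ} and column 1 already has {ε, γ}, so row 3, column 1 must be δ.

δ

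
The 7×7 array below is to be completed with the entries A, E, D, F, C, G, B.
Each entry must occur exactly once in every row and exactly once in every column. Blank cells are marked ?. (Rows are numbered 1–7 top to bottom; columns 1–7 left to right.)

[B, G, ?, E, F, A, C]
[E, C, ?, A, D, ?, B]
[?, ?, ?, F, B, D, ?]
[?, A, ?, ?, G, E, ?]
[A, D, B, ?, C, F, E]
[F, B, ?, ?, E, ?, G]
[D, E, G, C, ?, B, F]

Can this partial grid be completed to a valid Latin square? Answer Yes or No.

Row 3, column 2: row 3 together with column 2 already contain {A, E, D, F, C, G, B} — every symbol — so nothing can go there. The grid has no valid completion.

No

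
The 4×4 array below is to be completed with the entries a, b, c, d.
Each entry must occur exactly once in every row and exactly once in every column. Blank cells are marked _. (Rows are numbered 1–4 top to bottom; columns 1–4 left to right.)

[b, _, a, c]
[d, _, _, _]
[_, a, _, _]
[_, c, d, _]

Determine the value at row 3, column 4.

Row 1, column 2: row 1 has {a, b, c} and column 2 has {a, c}, leaving only d.
Row 2, column 2: row 2 has {d} and column 2 has {a, c, d}, leaving only b.
Row 2, column 3: row 2 has {b, d} and column 3 has {a, d}, leaving only c.
Row 2, column 4: row 2 has {b, c, d} and column 4 has {c}, leaving only a.
Row 3, column 1: row 3 has {a} and column 1 has {b, d}, leaving only c.
Row 3, column 3: row 3 has {a, c} and column 3 has {a, c, d}, leaving only b.
Row 3 already has {a, b, c} and column 4 already has {a, c}, so row 3, column 4 must be d.

d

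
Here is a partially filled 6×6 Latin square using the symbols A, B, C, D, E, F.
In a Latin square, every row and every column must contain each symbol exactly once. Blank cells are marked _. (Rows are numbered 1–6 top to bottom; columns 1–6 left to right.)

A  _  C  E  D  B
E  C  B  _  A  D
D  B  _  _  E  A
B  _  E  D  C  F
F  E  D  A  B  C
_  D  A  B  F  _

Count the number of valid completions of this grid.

1

Row 1, column 2: eliminating its row and column leaves {F}.
Row 2, column 4: eliminating its row and column leaves {F}.
Row 3, column 3: eliminating its row and column leaves {F}.
Row 3, column 4: eliminating its row and column leaves {C, F}.
Row 4, column 2: eliminating its row and column leaves {A}.
Row 6, column 1: eliminating its row and column leaves {C}.
Row 6, column 6: eliminating its row and column leaves {E}.
Only one assignment across all blanks avoids any row or column repeat, giving 1 completion.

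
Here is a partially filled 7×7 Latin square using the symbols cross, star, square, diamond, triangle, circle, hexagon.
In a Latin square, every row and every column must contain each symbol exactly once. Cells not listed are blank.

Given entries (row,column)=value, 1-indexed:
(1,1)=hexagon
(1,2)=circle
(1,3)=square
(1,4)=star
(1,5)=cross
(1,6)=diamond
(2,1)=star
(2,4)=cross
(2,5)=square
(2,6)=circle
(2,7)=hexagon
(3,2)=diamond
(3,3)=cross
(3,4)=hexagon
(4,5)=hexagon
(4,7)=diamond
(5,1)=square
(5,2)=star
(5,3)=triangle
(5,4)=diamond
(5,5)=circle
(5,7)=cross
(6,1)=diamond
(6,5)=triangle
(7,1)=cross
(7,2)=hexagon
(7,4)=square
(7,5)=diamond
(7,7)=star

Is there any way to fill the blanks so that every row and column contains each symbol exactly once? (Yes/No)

No row or column among the givens repeats a symbol, and propagating forced cells runs into no contradiction.
One valid completion exists (for instance, hexagon circle square star cross diamond triangle / star triangle diamond cross square circle hexagon / triangle diamond cross hexagon star square circle / circle square star triangle hexagon cross diamond / square star triangle diamond circle hexagon cross / diamond cross hexagon circle triangle star square / cross hexagon circle square diamond triangle star).

Yes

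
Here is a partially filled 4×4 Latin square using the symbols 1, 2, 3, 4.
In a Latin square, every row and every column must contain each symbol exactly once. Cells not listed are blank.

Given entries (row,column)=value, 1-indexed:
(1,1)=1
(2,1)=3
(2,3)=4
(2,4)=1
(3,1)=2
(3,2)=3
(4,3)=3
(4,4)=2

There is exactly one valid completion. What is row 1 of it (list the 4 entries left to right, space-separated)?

1 4 2 3

Row 1, column 3: row 1 has {1} and column 3 has {3, 4}, leaving only 2.
Row 1, column 2: row 1 has {1, 2} and column 2 has {3}, leaving only 4.
Row 1, column 4: row 1 has {1, 2, 4} and column 4 has {1, 2}, leaving only 3.
So row 1 reads: 1 4 2 3.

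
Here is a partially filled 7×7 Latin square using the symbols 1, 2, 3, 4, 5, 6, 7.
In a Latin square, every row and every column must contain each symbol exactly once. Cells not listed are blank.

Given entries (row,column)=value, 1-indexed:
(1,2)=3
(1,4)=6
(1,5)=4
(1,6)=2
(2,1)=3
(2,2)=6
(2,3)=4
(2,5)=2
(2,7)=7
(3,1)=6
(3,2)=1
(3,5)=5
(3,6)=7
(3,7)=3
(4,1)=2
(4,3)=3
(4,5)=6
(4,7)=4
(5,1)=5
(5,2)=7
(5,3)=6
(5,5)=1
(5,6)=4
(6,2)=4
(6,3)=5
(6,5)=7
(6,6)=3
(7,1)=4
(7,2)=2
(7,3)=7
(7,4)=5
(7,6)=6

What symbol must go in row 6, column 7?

6

Row 1, column 3: row 1 has {2, 3, 4, 6} and column 3 has {3, 4, 5, 6, 7}, leaving only 1.
Row 1, column 1: row 1 has {1, 2, 3, 4, 6} and column 1 has {2, 3, 4, 5, 6}, leaving only 7.
Row 1, column 7: row 1 has {1, 2, 3, 4, 6, 7} and column 7 has {3, 4, 7}, leaving only 5.
Row 2, column 4: row 2 has {2, 3, 4, 6, 7} and column 4 has {5, 6}, leaving only 1.
Row 2, column 6: row 2 has {1, 2, 3, 4, 6, 7} and column 6 has {2, 3, 4, 6, 7}, leaving only 5.
Row 3, column 3: row 3 has {1, 3, 5, 6, 7} and column 3 has {1, 3, 4, 5, 6, 7}, leaving only 2.
Row 3, column 4: row 3 has {1, 2, 3, 5, 6, 7} and column 4 has {1, 5, 6}, leaving only 4.
Row 4, column 2: row 4 has {2, 3, 4, 6} and column 2 has {1, 2, 3, 4, 6, 7}, leaving only 5.
Row 4, column 4: row 4 has {2, 3, 4, 5, 6} and column 4 has {1, 4, 5, 6}, leaving only 7.
Row 4, column 6: row 4 has {2, 3, 4, 5, 6, 7} and column 6 has {2, 3, 4, 5, 6, 7}, leaving only 1.
Row 5, column 7: row 5 has {1, 4, 5, 6, 7} and column 7 has {3, 4, 5, 7}, leaving only 2.
Row 5, column 4: row 5 has {1, 2, 4, 5, 6, 7} and column 4 has {1, 4, 5, 6, 7}, leaving only 3.
Row 6, column 1: row 6 has {3, 4, 5, 7} and column 1 has {2, 3, 4, 5, 6, 7}, leaving only 1.
Row 6 already has {1, 3, 4, 5, 7} and column 7 already has {2, 3, 4, 5, 7}, so row 6, column 7 must be 6.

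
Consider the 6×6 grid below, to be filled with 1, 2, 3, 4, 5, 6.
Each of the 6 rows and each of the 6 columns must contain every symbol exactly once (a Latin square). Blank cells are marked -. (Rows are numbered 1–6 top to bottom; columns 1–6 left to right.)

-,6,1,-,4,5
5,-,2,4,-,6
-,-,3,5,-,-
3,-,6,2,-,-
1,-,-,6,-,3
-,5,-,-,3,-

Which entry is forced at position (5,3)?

5

Row 1, column 1: row 1 has {1, 4, 5, 6} and column 1 has {1, 3, 5}, leaving only 2.
Row 1, column 4: row 1 has {1, 2, 4, 5, 6} and column 4 has {2, 4, 5, 6}, leaving only 3.
Row 2, column 5: row 2 has {2, 4, 5, 6} and column 5 has {3, 4}, leaving only 1.
Row 2, column 2: row 2 has {1, 2, 4, 5, 6} and column 2 has {5, 6}, leaving only 3.
Row 4, column 5: row 4 has {2, 3, 6} and column 5 has {1, 3, 4}, leaving only 5.
Row 5, column 5: row 5 has {1, 3, 6} and column 5 has {1, 3, 4, 5}, leaving only 2.
Row 3, column 5: row 3 has {3, 5} and column 5 has {1, 2, 3, 4, 5}, leaving only 6.
Row 3, column 1: row 3 has {3, 5, 6} and column 1 has {1, 2, 3, 5}, leaving only 4.
Row 5, column 2: row 5 has {1, 2, 3, 6} and column 2 has {3, 5, 6}, leaving only 4.
Row 5 already has {1, 2, 3, 4, 6} and column 3 already has {1, 2, 3, 6}, so row 5, column 3 must be 5.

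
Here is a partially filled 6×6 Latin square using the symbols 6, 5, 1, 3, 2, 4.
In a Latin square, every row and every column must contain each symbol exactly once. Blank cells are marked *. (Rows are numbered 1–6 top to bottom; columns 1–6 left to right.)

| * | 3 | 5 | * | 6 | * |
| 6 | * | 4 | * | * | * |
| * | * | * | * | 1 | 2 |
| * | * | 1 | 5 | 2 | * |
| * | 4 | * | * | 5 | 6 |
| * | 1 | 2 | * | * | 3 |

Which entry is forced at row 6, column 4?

Row 2, column 5: row 2 has {6, 4} and column 5 has {6, 5, 1, 2}, leaving only 3.
Row 4, column 2: row 4 has {5, 1, 2} and column 2 has {1, 3, 4}, leaving only 6.
Row 3, column 2: row 3 has {1, 2} and column 2 has {6, 1, 3, 4}, leaving only 5.
Row 2, column 2: row 2 has {6, 3, 4} and column 2 has {6, 5, 1, 3, 4}, leaving only 2.
Row 2, column 4: row 2 has {6, 3, 2, 4} and column 4 has {5}, leaving only 1.
Row 2, column 6: row 2 has {6, 1, 3, 2, 4} and column 6 has {6, 3, 2}, leaving only 5.
Row 4, column 6: row 4 has {6, 5, 1, 2} and column 6 has {6, 5, 3, 2}, leaving only 4.
Row 1, column 6: row 1 has {6, 5, 3} and column 6 has {6, 5, 3, 2, 4}, leaving only 1.
Row 4, column 1: row 4 has {6, 5, 1, 2, 4} and column 1 has {6}, leaving only 3.
Row 3, column 1: row 3 has {5, 1, 2} and column 1 has {6, 3}, leaving only 4.
Row 1, column 1: row 1 has {6, 5, 1, 3} and column 1 has {6, 3, 4}, leaving only 2.
Row 1, column 4: row 1 has {6, 5, 1, 3, 2} and column 4 has {5, 1}, leaving only 4.
Row 6 already has {1, 3, 2} and column 4 already has {5, 1, 4}, so row 6, column 4 must be 6.

6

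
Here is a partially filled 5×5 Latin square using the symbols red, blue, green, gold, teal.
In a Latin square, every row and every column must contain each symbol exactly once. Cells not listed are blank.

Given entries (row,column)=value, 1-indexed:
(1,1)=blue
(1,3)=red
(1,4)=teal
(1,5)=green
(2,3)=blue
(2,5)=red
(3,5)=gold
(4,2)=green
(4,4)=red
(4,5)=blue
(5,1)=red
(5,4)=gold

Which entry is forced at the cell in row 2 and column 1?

Row 1, column 2: row 1 has {red, blue, green, teal} and column 2 has {green}, leaving only gold.
Row 2, column 2: row 2 has {red, blue} and column 2 has {green, gold}, leaving only teal.
Row 2, column 4: row 2 has {red, blue, teal} and column 4 has {red, gold, teal}, leaving only green.
Row 2 already has {red, blue, green, teal} and column 1 already has {red, blue}, so row 2, column 1 must be gold.

gold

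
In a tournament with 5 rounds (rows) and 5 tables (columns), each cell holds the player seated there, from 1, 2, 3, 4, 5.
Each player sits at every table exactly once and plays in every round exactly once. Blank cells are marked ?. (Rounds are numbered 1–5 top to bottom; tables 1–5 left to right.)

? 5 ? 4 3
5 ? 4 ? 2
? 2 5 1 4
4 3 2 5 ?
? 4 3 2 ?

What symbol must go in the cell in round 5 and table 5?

Round 1, table 3: round 1 has {3, 4, 5} and table 3 has {2, 3, 4, 5}, leaving only 1.
Round 1, table 1: round 1 has {1, 3, 4, 5} and table 1 has {4, 5}, leaving only 2.
Round 2, table 2: round 2 has {2, 4, 5} and table 2 has {2, 3, 4, 5}, leaving only 1.
Round 2, table 4: round 2 has {1, 2, 4, 5} and table 4 has {1, 2, 4, 5}, leaving only 3.
Round 3, table 1: round 3 has {1, 2, 4, 5} and table 1 has {2, 4, 5}, leaving only 3.
Round 4, table 5: round 4 has {2, 3, 4, 5} and table 5 has {2, 3, 4}, leaving only 1.
Round 5 already has {2, 3, 4} and table 5 already has {1, 2, 3, 4}, so round 5, table 5 must be 5.

5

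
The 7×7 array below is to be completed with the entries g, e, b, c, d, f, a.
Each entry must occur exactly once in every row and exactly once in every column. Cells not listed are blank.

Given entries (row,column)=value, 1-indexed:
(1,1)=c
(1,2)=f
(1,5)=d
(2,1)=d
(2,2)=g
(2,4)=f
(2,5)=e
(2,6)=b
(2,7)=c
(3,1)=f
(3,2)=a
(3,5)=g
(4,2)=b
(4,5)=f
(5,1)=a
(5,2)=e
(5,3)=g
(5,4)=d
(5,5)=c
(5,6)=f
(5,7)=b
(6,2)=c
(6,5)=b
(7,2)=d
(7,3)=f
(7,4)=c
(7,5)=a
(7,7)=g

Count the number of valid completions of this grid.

Row 1, column 3: eliminating its row and column leaves {e, b, a}.
Row 1, column 4: eliminating its row and column leaves {g, e, b, a}.
Row 1, column 6: eliminating its row and column leaves {g, e, a}.
Row 1, column 7: eliminating its row and column leaves {e, a}.
Row 2, column 3: eliminating its row and column leaves {a}.
Row 3, column 3: eliminating its row and column leaves {e, b, c, d}.
Row 3, column 4: eliminating its row and column leaves {e, b}.
Row 3, column 6: eliminating its row and column leaves {e, c, d}.
Row 3, column 7: eliminating its row and column leaves {e, d}.
Row 4, column 1: eliminating its row and column leaves {g, e}.
Row 4, column 3: eliminating its row and column leaves {e, c, d, a}.
Row 4, column 4: eliminating its row and column leaves {g, e, a}.
Row 4, column 6: eliminating its row and column leaves {g, e, c, d, a}.
Row 4, column 7: eliminating its row and column leaves {e, d, a}.
Row 6, column 1: eliminating its row and column leaves {g, e}.
Row 6, column 3: eliminating its row and column leaves {e, d, a}.
Row 6, column 4: eliminating its row and column leaves {g, e, a}.
Row 6, column 6: eliminating its row and column leaves {g, e, d, a}.
Row 6, column 7: eliminating its row and column leaves {e, d, f, a}.
Row 7, column 1: eliminating its row and column leaves {e, b}.
Row 7, column 6: eliminating its row and column leaves {e}.
Enumerating the assignments across these blanks that avoid any row or column repeat gives 7 completions.

7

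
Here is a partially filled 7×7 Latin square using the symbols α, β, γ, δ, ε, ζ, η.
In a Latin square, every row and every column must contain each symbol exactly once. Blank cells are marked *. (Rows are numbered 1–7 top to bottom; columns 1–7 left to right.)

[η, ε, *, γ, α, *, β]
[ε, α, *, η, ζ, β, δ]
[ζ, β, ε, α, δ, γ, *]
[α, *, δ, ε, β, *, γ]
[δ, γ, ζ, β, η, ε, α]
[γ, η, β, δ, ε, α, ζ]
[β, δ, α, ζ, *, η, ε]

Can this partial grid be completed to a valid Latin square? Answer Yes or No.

No

Row 1, column 3: row 1 together with column 3 already contain {α, β, γ, δ, ε, ζ, η} — every symbol — so nothing can go there. The grid has no valid completion.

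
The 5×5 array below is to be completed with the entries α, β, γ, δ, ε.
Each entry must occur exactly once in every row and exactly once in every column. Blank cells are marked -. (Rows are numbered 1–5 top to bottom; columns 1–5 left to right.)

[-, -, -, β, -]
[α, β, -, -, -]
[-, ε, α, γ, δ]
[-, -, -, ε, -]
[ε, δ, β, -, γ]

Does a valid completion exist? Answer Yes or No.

No row or column among the givens repeats a symbol, and propagating forced cells runs into no contradiction.
One valid completion exists (for instance, δ γ ε β α / α β γ δ ε / β ε α γ δ / γ α δ ε β / ε δ β α γ).

Yes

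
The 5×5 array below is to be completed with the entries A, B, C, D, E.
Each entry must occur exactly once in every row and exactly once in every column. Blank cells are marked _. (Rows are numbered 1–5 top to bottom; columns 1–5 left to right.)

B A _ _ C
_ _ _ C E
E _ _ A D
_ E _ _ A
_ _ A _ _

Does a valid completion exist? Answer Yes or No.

Yes

No row or column among the givens repeats a symbol, and propagating forced cells runs into no contradiction.
One valid completion exists (for instance, B A E D C / A D B C E / E B C A D / C E D B A / D C A E B).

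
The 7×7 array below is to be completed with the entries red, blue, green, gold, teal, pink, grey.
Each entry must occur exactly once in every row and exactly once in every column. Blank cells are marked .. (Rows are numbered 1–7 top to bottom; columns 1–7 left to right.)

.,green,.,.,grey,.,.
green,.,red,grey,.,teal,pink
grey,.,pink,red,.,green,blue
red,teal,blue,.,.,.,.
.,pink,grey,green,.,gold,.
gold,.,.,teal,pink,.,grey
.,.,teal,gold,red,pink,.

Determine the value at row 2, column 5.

gold

Row 1, column 3: row 1 has {green, grey} and column 3 has {red, blue, teal, pink, grey}, leaving only gold.
Row 3, column 2: row 3 has {red, blue, green, pink, grey} and column 2 has {green, teal, pink}, leaving only gold.
Row 2, column 2: row 2 has {red, green, teal, pink, grey} and column 2 has {green, gold, teal, pink}, leaving only blue.
Row 2 already has {red, blue, green, teal, pink, grey} and column 5 already has {red, pink, grey}, so row 2, column 5 must be gold.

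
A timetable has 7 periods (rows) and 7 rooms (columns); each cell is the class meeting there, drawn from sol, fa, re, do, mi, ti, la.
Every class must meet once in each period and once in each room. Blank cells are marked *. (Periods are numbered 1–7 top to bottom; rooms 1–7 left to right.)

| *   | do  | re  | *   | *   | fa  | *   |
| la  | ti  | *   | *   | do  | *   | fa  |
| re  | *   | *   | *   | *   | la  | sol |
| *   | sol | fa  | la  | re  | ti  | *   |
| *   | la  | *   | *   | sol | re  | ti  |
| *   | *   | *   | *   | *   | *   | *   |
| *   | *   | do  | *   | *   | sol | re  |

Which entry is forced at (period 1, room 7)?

la

Period 2, room 6: period 2 has {fa, do, ti, la} and room 6 has {sol, fa, re, ti, la}, leaving only mi.
Period 2, room 3: period 2 has {fa, do, mi, ti, la} and room 3 has {fa, re, do}, leaving only sol.
Period 2, room 4: period 2 has {sol, fa, do, mi, ti, la} and room 4 has {la}, leaving only re.
Period 5, room 3: period 5 has {sol, re, ti, la} and room 3 has {sol, fa, re, do}, leaving only mi.
Period 3, room 3: period 3 has {sol, re, la} and room 3 has {sol, fa, re, do, mi}, leaving only ti.
Period 6, room 3: period 6 has {} and room 3 has {sol, fa, re, do, mi, ti}, leaving only la.
Period 6, room 6: period 6 has {la} and room 6 has {sol, fa, re, mi, ti, la}, leaving only do.
Period 6, room 7: period 6 has {do, la} and room 7 has {sol, fa, re, ti}, leaving only mi.
Period 1 already has {fa, re, do} and room 7 already has {sol, fa, re, mi, ti}, so period 1, room 7 must be la.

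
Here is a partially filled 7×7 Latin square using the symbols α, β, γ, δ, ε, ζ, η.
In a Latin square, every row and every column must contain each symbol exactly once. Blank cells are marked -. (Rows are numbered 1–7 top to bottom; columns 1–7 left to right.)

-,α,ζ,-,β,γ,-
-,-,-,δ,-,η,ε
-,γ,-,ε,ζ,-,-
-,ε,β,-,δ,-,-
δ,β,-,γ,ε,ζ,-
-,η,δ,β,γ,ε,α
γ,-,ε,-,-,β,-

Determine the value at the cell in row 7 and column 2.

δ

Row 1, column 4: row 1 has {α, β, γ, ζ} and column 4 has {β, γ, δ, ε}, leaving only η.
Row 1, column 1: row 1 has {α, β, γ, ζ, η} and column 1 has {γ, δ}, leaving only ε.
Row 1, column 7: row 1 has {α, β, γ, ε, ζ, η} and column 7 has {α, ε}, leaving only δ.
Row 2, column 2: row 2 has {δ, ε, η} and column 2 has {α, β, γ, ε, η}, leaving only ζ.
Row 7 already has {β, γ, ε} and column 2 already has {α, β, γ, ε, ζ, η}, so row 7, column 2 must be δ.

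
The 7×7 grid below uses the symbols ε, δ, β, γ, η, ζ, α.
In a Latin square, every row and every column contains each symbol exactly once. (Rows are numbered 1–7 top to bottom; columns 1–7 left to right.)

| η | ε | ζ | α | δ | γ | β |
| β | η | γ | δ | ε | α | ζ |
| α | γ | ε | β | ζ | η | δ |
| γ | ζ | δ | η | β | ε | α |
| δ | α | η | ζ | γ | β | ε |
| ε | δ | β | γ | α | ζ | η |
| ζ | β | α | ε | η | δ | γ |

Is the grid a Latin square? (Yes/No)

Each row is a permutation of the 7 symbols, and so is each column.

Yes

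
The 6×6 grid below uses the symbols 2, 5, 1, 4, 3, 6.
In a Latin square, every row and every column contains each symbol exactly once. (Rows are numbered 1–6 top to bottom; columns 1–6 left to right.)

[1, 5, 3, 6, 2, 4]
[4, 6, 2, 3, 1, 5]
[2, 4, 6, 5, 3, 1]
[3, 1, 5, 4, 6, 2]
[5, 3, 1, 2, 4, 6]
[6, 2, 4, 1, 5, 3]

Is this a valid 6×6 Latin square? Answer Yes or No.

Yes

Each row is a permutation of the 6 symbols, and so is each column.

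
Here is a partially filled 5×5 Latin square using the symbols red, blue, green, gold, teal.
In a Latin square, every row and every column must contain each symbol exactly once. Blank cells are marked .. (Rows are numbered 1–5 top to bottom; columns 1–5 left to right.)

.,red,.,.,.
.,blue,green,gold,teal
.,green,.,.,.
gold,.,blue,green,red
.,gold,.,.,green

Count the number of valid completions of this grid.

3

Row 1, column 1: eliminating its row and column leaves {blue, green, teal}.
Row 1, column 3: eliminating its row and column leaves {gold, teal}.
Row 1, column 4: eliminating its row and column leaves {blue, teal}.
Row 1, column 5: eliminating its row and column leaves {blue, gold}.
Row 2, column 1: eliminating its row and column leaves {red}.
Row 3, column 1: eliminating its row and column leaves {red, blue, teal}.
Row 3, column 3: eliminating its row and column leaves {red, gold, teal}.
Row 3, column 4: eliminating its row and column leaves {red, blue, teal}.
Row 3, column 5: eliminating its row and column leaves {blue, gold}.
Row 4, column 2: eliminating its row and column leaves {teal}.
Row 5, column 1: eliminating its row and column leaves {red, blue, teal}.
Row 5, column 3: eliminating its row and column leaves {red, teal}.
Row 5, column 4: eliminating its row and column leaves {red, blue, teal}.
Enumerating the assignments across these blanks that avoid any row or column repeat gives 3 completions.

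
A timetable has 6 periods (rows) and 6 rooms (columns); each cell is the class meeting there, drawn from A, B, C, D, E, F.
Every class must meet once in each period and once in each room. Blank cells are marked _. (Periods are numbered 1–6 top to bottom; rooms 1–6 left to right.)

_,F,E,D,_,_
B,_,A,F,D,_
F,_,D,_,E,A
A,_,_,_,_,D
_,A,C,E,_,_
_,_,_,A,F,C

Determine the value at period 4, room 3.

Period 1, room 1: period 1 has {D, E, F} and room 1 has {A, B, F}, leaving only C.
Period 1, room 6: period 1 has {C, D, E, F} and room 6 has {A, C, D}, leaving only B.
Period 1, room 5: period 1 has {B, C, D, E, F} and room 5 has {D, E, F}, leaving only A.
Period 2, room 6: period 2 has {A, B, D, F} and room 6 has {A, B, C, D}, leaving only E.
Period 2, room 2: period 2 has {A, B, D, E, F} and room 2 has {A, F}, leaving only C.
Period 3, room 2: period 3 has {A, D, E, F} and room 2 has {A, C, F}, leaving only B.
Period 3, room 4: period 3 has {A, B, D, E, F} and room 4 has {A, D, E, F}, leaving only C.
Period 4, room 2: period 4 has {A, D} and room 2 has {A, B, C, F}, leaving only E.
Period 4, room 4: period 4 has {A, D, E} and room 4 has {A, C, D, E, F}, leaving only B.
Period 4 already has {A, B, D, E} and room 3 already has {A, C, D, E}, so period 4, room 3 must be F.

F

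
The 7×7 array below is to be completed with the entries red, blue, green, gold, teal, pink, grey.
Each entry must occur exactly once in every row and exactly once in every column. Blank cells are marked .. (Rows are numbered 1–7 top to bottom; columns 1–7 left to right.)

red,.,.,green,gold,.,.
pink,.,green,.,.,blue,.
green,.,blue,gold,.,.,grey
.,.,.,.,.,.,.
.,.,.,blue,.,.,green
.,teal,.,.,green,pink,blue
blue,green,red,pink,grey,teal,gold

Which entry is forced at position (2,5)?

Row 1, column 6: row 1 has {red, green, gold} and column 6 has {blue, teal, pink}, leaving only grey.
Row 3, column 6: row 3 has {blue, green, gold, grey} and column 6 has {blue, teal, pink, grey}, leaving only red.
Row 3, column 2: row 3 has {red, blue, green, gold, grey} and column 2 has {green, teal}, leaving only pink.
Row 1, column 2: row 1 has {red, green, gold, grey} and column 2 has {green, teal, pink}, leaving only blue.
Row 3, column 5: row 3 has {red, blue, green, gold, pink, grey} and column 5 has {green, gold, grey}, leaving only teal.
Row 2 already has {blue, green, pink} and column 5 already has {green, gold, teal, grey}, so row 2, column 5 must be red.

red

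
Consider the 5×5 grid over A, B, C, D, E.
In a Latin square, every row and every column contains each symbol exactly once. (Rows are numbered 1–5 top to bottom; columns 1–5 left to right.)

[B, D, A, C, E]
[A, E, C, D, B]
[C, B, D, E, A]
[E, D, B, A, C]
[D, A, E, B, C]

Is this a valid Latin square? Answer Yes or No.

Every row is a permutation, but column 5 contains C twice (at rows 4 and 5).

No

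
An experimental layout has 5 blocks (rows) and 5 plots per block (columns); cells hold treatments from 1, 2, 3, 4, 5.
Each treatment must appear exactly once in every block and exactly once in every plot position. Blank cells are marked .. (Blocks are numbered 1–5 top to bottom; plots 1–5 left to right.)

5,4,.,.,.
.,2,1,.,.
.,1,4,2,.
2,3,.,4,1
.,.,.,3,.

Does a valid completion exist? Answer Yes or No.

No block or plot among the givens repeats a symbol, and propagating forced cells runs into no contradiction.
One valid completion exists (for instance, 5 4 3 1 2 / 4 2 1 5 3 / 3 1 4 2 5 / 2 3 5 4 1 / 1 5 2 3 4).

Yes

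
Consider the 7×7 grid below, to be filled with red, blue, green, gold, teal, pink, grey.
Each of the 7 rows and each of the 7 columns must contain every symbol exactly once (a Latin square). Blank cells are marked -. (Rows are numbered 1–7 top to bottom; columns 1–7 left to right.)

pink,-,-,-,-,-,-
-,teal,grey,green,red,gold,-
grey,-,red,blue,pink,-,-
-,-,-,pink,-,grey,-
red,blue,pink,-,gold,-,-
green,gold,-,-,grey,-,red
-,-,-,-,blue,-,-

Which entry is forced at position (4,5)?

Row 2, column 1: row 2 has {red, green, gold, teal, grey} and column 1 has {red, green, pink, grey}, leaving only blue.
Row 2, column 7: row 2 has {red, blue, green, gold, teal, grey} and column 7 has {red}, leaving only pink.
Row 3, column 2: row 3 has {red, blue, pink, grey} and column 2 has {blue, gold, teal}, leaving only green.
Row 3, column 6: row 3 has {red, blue, green, pink, grey} and column 6 has {gold, grey}, leaving only teal.
Row 3, column 7: row 3 has {red, blue, green, teal, pink, grey} and column 7 has {red, pink}, leaving only gold.
Row 4, column 2: row 4 has {pink, grey} and column 2 has {blue, green, gold, teal}, leaving only red.
Row 1, column 2: row 1 has {pink} and column 2 has {red, blue, green, gold, teal}, leaving only grey.
Row 5, column 6: row 5 has {red, blue, gold, pink} and column 6 has {gold, teal, grey}, leaving only green.
Row 6, column 4: row 6 has {red, green, gold, grey} and column 4 has {blue, green, pink}, leaving only teal.
Row 5, column 4: row 5 has {red, blue, green, gold, pink} and column 4 has {blue, green, teal, pink}, leaving only grey.
Row 5, column 7: row 5 has {red, blue, green, gold, pink, grey} and column 7 has {red, gold, pink}, leaving only teal.
Row 6, column 3: row 6 has {red, green, gold, teal, grey} and column 3 has {red, pink, grey}, leaving only blue.
Row 6, column 6: row 6 has {red, blue, green, gold, teal, grey} and column 6 has {green, gold, teal, grey}, leaving only pink.
Row 7, column 2: row 7 has {blue} and column 2 has {red, blue, green, gold, teal, grey}, leaving only pink.
Row 7, column 6: row 7 has {blue, pink} and column 6 has {green, gold, teal, pink, grey}, leaving only red.
Row 1, column 6: row 1 has {pink, grey} and column 6 has {red, green, gold, teal, pink, grey}, leaving only blue.
Row 1, column 7: row 1 has {blue, pink, grey} and column 7 has {red, gold, teal, pink}, leaving only green.
Row 1, column 5: row 1 has {blue, green, pink, grey} and column 5 has {red, blue, gold, pink, grey}, leaving only teal.
Row 4 already has {red, pink, grey} and column 5 already has {red, blue, gold, teal, pink, grey}, so row 4, column 5 must be green.

green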